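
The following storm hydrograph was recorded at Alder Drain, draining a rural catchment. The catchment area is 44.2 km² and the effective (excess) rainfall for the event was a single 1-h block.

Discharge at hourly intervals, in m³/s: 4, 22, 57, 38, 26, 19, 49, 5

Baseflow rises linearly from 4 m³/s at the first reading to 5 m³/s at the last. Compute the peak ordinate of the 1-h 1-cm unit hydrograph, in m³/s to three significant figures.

U_p ≈ 35.2 m³/s

Direct runoff: 0.00, 17.86, 52.71, 33.57, 21.43, 14.29, 44.14, 0.00 m³/s; ΣQ_DR = 184.0 m³/s, peak = 52.71 m³/s.
Runoff depth d = ΣQ_DR·Δt / A = 184.0 × 3600 / (44.2 km²) = 14.99 mm.
The 1-cm UH is the DRH scaled by (10 mm)/d, so U_p = 52.71 × 10/14.99 = 35.2 m³/s.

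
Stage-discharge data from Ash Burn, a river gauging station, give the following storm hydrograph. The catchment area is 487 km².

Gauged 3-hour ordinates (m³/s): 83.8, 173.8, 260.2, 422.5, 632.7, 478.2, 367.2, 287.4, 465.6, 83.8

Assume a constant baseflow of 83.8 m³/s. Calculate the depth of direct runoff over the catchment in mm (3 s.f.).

d ≈ 53.6 mm

Direct runoff: 0.0, 90.0, 176.4, 338.7, 548.9, 394.4, 283.4, 203.6, 381.8, 0.0 m³/s; ΣQ_DR = 2417 m³/s.
V = ΣQ_DR · Δt = 2417 × 10800 s = 2.611 × 10^7 m³.
Over A = 487 km², depth = V / A = 53.6 mm.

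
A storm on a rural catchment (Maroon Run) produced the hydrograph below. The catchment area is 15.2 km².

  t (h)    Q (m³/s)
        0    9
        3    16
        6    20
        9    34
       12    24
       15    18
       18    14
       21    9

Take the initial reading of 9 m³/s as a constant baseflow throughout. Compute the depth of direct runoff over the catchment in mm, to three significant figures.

d ≈ 51.2 mm

Direct runoff: 0.0, 7.0, 11.0, 25.0, 15.0, 9.0, 5.0, 0.0 m³/s; ΣQ_DR = 72.00 m³/s.
V = ΣQ_DR · Δt = 72.00 × 10800 s = 7.776 × 10^5 m³.
Over A = 15.2 km², depth = V / A = 51.2 mm.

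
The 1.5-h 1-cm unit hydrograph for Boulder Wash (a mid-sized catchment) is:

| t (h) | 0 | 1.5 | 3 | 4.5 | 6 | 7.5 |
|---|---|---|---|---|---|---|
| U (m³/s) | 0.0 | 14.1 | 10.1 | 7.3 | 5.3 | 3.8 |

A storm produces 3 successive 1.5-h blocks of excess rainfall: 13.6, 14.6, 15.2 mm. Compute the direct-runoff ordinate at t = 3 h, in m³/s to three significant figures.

Q ≈ 34.3 m³/s

By discrete convolution, Q_j = Σ (P_i / 10 mm) · U_{j−i}.
At t = 3 h (j=2): Q = (13.6/10)·10.1 + (14.6/10)·14.1 + (15.2/10)·0.0 = 34.3 m³/s.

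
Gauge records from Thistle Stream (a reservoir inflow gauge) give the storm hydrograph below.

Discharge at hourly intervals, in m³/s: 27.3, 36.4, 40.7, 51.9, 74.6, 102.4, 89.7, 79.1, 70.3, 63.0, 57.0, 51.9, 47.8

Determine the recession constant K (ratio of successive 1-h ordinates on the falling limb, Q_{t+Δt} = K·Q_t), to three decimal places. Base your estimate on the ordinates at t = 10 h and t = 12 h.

K ≈ 0.916

Using the recession-limb readings at t = 10 h and t = 12 h: Q falls from 57.0 to 47.8 m³/s over 2 intervals.
K = (Q₂/Q₁)^(1/2) = (47.8/57.0)^(1/2) = 0.916.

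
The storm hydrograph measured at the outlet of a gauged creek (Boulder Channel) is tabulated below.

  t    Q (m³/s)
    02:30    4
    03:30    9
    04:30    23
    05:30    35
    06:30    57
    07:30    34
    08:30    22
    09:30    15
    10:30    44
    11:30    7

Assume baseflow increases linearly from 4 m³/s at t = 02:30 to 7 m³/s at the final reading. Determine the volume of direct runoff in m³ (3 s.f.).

Direct-runoff ordinates (Q − Q_b): 0.00, 4.67, 18.33, 30.00, 51.67, 28.33, 16.00, 8.67, 37.33, 0.00 m³/s.
ΣQ_DR = 195.0 m³/s.
With Δt = 1 h = 3600 s, V = ΣQ_DR · Δt = 195.0 × 3600 = 7.02 × 10^5 m³.

V ≈ 7.02 × 10^5 m³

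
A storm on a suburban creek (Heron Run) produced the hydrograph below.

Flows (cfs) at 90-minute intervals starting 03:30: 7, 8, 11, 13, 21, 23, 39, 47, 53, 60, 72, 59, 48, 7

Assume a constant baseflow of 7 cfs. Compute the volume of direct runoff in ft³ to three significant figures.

Direct-runoff ordinates (Q − Q_b): 0.0, 1.0, 4.0, 6.0, 14.0, 16.0, 32.0, 40.0, 46.0, 53.0, 65.0, 52.0, 41.0, 0.0 cfs.
ΣQ_DR = 370.0 cfs.
With Δt = 1.5 h = 5400 s, V = ΣQ_DR · Δt = 370.0 × 5400 = 2.00 × 10^6 ft³.

V ≈ 2.00 × 10^6 ft³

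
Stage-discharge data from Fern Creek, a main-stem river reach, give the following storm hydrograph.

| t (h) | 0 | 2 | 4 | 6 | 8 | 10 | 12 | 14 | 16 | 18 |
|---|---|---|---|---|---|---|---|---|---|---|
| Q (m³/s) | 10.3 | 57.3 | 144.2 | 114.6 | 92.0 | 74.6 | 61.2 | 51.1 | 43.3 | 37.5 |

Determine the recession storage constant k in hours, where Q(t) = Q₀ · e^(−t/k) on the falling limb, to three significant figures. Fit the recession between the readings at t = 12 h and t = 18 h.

k ≈ 12.2 h

On the falling limb, Q drops from 61.2 to 37.5 m³/s between t = 12 h and t = 18 h (Δt = 6 h).
k = −Δt / ln(Q₂/Q₁) = −6 / ln(37.5/61.2) = 12.2 h.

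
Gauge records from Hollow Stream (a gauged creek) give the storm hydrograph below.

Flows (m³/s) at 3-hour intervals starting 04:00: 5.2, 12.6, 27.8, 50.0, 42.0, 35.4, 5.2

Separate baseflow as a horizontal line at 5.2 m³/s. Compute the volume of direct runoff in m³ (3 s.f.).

V ≈ 1.53 × 10^6 m³

Direct-runoff ordinates (Q − Q_b): 0.0, 7.4, 22.6, 44.8, 36.8, 30.2, 0.0 m³/s.
ΣQ_DR = 141.8 m³/s.
With Δt = 3 h = 10800 s, V = ΣQ_DR · Δt = 141.8 × 10800 = 1.53 × 10^6 m³.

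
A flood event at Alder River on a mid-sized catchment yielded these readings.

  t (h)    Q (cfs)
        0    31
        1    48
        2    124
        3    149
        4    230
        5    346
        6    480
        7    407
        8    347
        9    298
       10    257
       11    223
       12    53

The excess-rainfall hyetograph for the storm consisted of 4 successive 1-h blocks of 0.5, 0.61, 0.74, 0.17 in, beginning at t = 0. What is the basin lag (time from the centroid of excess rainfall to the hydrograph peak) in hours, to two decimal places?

Centroid of excess rainfall: t_c = Σ P_i·t̄_i / ΣP_i = 1.7871 h (block centres at 0.5, 1.5, 2.5, 3.5 h).
Hydrograph peak occurs at t = 6 h, so basin lag t_L = 6 − 1.7871 = 4.21 h.

t_L ≈ 4.21 h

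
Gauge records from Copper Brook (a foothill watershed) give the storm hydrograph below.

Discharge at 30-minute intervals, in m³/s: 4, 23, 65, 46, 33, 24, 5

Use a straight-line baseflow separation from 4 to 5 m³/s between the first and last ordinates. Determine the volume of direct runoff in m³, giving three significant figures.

Direct-runoff ordinates (Q − Q_b): 0.00, 18.83, 60.67, 41.50, 28.33, 19.17, 0.00 m³/s.
ΣQ_DR = 168.5 m³/s.
With Δt = 0.5 h = 1800 s, V = ΣQ_DR · Δt = 168.5 × 1800 = 3.03 × 10^5 m³.

V ≈ 3.03 × 10^5 m³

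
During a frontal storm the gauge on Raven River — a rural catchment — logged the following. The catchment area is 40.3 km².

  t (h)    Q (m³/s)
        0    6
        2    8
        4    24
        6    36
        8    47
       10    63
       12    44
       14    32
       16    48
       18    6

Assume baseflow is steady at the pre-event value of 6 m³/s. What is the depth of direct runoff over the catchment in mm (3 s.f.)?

Direct runoff: 0.0, 2.0, 18.0, 30.0, 41.0, 57.0, 38.0, 26.0, 42.0, 0.0 m³/s; ΣQ_DR = 254.0 m³/s.
V = ΣQ_DR · Δt = 254.0 × 7200 s = 1.829 × 10^6 m³.
Over A = 40.3 km², depth = V / A = 45.4 mm.

d ≈ 45.4 mm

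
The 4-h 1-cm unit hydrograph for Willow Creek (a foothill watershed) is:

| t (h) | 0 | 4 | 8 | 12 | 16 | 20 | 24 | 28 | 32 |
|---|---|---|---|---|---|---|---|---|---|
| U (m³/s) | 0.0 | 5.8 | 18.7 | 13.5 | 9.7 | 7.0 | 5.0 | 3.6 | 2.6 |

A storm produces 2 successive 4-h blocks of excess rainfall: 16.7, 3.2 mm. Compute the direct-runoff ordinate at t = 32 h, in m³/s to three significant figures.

Q ≈ 5.49 m³/s

By discrete convolution, Q_j = Σ (P_i / 10 mm) · U_{j−i}.
At t = 32 h (j=8): Q = (16.7/10)·2.6 + (3.2/10)·3.6 = 5.49 m³/s.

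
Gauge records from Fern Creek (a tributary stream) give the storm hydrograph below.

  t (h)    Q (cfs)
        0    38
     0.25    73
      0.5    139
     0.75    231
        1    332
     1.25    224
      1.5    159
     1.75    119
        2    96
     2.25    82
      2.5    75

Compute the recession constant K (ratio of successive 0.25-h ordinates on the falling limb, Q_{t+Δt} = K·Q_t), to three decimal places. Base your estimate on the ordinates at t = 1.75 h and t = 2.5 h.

K ≈ 0.857

Using the recession-limb readings at t = 1.75 h and t = 2.5 h: Q falls from 119 to 75 cfs over 3 intervals.
K = (Q₂/Q₁)^(1/3) = (75/119)^(1/3) = 0.857.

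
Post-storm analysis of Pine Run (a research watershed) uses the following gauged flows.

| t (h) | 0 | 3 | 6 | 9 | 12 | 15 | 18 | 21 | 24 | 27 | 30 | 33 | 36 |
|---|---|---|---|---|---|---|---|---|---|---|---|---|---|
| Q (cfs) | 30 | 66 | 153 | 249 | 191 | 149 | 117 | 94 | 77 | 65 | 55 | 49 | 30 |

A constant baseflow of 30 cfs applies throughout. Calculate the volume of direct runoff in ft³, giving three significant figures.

V ≈ 1.01 × 10^7 ft³

Direct-runoff ordinates (Q − Q_b): 0.0, 36.0, 123.0, 219.0, 161.0, 119.0, 87.0, 64.0, 47.0, 35.0, 25.0, 19.0, 0.0 cfs.
ΣQ_DR = 935.0 cfs.
With Δt = 3 h = 10800 s, V = ΣQ_DR · Δt = 935.0 × 10800 = 1.01 × 10^7 ft³.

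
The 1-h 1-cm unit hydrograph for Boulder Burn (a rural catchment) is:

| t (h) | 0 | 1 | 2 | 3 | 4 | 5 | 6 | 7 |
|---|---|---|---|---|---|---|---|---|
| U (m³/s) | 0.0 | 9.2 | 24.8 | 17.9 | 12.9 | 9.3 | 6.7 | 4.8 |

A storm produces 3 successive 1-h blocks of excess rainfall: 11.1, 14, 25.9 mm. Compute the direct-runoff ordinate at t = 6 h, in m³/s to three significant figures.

By discrete convolution, Q_j = Σ (P_i / 10 mm) · U_{j−i}.
At t = 6 h (j=6): Q = (11.1/10)·6.7 + (14/10)·9.3 + (25.9/10)·12.9 = 53.9 m³/s.

Q ≈ 53.9 m³/s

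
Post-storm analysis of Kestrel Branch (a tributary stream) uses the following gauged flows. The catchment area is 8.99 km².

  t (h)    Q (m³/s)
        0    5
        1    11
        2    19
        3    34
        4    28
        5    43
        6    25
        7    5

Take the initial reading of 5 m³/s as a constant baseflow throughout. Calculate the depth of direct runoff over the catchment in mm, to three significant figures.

Direct runoff: 0.0, 6.0, 14.0, 29.0, 23.0, 38.0, 20.0, 0.0 m³/s; ΣQ_DR = 130.0 m³/s.
V = ΣQ_DR · Δt = 130.0 × 3600 s = 4.680 × 10^5 m³.
Over A = 8.99 km², depth = V / A = 52.1 mm.

d ≈ 52.1 mm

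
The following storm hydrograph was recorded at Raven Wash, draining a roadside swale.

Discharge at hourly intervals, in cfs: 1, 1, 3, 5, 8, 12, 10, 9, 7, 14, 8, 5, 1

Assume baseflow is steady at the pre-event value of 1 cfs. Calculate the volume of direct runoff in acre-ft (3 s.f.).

V ≈ 5.87 acre-ft

Direct-runoff ordinates (Q − Q_b): 0.0, 0.0, 2.0, 4.0, 7.0, 11.0, 9.0, 8.0, 6.0, 13.0, 7.0, 4.0, 0.0 cfs.
ΣQ_DR = 71.00 cfs.
With Δt = 1 h = 3600 s, V = ΣQ_DR · Δt = 71.00 × 3600 = 2.56 × 10^5 ft³ = 5.87 acre-ft.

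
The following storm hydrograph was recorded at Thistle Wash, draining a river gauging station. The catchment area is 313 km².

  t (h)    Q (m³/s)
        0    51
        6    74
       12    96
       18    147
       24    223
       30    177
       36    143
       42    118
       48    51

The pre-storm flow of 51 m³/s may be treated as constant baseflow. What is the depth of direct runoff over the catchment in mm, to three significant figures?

Direct runoff: 0.0, 23.0, 45.0, 96.0, 172.0, 126.0, 92.0, 67.0, 0.0 m³/s; ΣQ_DR = 621.0 m³/s.
V = ΣQ_DR · Δt = 621.0 × 21600 s = 1.341 × 10^7 m³.
Over A = 313 km², depth = V / A = 42.9 mm.

d ≈ 42.9 mm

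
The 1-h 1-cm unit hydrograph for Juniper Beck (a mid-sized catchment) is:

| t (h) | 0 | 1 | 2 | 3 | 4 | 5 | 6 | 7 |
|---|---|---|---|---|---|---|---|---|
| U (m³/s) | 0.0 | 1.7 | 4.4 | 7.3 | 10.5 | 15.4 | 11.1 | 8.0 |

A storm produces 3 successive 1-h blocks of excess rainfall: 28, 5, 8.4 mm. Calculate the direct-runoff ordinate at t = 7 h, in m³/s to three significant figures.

By discrete convolution, Q_j = Σ (P_i / 10 mm) · U_{j−i}.
At t = 7 h (j=7): Q = (28/10)·8.0 + (5/10)·11.1 + (8.4/10)·15.4 = 40.9 m³/s.

Q ≈ 40.9 m³/s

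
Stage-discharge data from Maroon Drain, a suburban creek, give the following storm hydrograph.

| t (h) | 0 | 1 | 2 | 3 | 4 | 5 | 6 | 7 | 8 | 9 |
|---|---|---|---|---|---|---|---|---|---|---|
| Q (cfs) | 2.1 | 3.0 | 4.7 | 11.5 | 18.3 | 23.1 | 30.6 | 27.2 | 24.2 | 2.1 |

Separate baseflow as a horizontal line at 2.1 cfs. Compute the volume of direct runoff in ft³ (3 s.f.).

Direct-runoff ordinates (Q − Q_b): 0.0, 0.9, 2.6, 9.4, 16.2, 21.0, 28.5, 25.1, 22.1, 0.0 cfs.
ΣQ_DR = 125.8 cfs.
With Δt = 1 h = 3600 s, V = ΣQ_DR · Δt = 125.8 × 3600 = 4.53 × 10^5 ft³.

V ≈ 4.53 × 10^5 ft³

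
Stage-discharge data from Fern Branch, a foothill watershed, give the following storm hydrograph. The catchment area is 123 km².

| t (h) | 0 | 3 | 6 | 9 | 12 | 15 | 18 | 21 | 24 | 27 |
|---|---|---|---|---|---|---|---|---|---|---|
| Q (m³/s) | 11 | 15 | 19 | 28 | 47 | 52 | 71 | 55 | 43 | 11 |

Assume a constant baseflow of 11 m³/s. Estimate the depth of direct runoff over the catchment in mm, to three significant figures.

Direct runoff: 0.0, 4.0, 8.0, 17.0, 36.0, 41.0, 60.0, 44.0, 32.0, 0.0 m³/s; ΣQ_DR = 242.0 m³/s.
V = ΣQ_DR · Δt = 242.0 × 10800 s = 2.614 × 10^6 m³.
Over A = 123 km², depth = V / A = 21.2 mm.

d ≈ 21.2 mm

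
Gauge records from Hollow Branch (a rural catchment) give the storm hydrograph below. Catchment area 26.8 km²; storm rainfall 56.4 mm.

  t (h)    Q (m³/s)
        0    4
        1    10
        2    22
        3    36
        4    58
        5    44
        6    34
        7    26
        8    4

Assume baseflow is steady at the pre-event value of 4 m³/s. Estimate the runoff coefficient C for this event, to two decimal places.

ΣQ_DR = 202.0 m³/s; V = ΣQ_DR·Δt = 7.272 × 10^5 m³.
Runoff depth d = V / A = 27.13 mm.
C = d / P = 27.13 / 56.4 = 0.48.

C ≈ 0.48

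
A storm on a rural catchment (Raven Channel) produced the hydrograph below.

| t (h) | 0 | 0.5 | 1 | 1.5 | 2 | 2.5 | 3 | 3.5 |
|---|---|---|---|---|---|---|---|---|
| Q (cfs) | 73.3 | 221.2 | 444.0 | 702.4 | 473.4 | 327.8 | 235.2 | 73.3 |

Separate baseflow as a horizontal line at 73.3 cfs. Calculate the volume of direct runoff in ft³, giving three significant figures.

V ≈ 3.54 × 10^6 ft³

Direct-runoff ordinates (Q − Q_b): 0.0, 147.9, 370.7, 629.1, 400.1, 254.5, 161.9, 0.0 cfs.
ΣQ_DR = 1964 cfs.
With Δt = 0.5 h = 1800 s, V = ΣQ_DR · Δt = 1964 × 1800 = 3.54 × 10^6 ft³.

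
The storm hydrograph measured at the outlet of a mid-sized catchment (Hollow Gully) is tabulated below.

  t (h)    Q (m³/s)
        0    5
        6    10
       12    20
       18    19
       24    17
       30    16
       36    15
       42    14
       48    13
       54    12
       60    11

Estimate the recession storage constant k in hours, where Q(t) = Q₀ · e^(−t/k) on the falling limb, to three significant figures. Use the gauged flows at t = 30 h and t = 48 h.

k ≈ 86.7 h

On the falling limb, Q drops from 16 to 13 m³/s between t = 30 h and t = 48 h (Δt = 18 h).
k = −Δt / ln(Q₂/Q₁) = −18 / ln(13/16) = 86.7 h.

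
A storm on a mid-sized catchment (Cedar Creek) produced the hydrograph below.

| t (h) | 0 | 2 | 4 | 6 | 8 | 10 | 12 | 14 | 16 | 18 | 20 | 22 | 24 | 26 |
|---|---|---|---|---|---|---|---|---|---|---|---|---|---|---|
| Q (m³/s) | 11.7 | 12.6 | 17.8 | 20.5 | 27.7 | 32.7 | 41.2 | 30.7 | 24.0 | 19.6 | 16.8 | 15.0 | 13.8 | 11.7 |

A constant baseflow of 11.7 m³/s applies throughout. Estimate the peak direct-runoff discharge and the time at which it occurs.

Q_p = 29.5 m³/s at t = 12 h

Subtracting baseflow gives direct-runoff ordinates: 0.0, 0.9, 6.1, 8.8, 16.0, 21.0, 29.5, 19.0, 12.3, 7.9, 5.1, 3.3, 2.1, 0.0 m³/s.
The maximum is 29.5 m³/s, occurring at the reading for t = 12 h.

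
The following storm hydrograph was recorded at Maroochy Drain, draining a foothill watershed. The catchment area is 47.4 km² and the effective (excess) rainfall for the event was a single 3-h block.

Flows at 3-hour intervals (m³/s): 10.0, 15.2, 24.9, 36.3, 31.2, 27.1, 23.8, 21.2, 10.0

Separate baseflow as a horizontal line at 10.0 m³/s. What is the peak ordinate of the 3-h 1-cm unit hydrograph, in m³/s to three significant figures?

Direct runoff: 0.0, 5.2, 14.9, 26.3, 21.2, 17.1, 13.8, 11.2, 0.0 m³/s; ΣQ_DR = 109.7 m³/s, peak = 26.3 m³/s.
Runoff depth d = ΣQ_DR·Δt / A = 109.7 × 10800 / (47.4 km²) = 24.99 mm.
The 1-cm UH is the DRH scaled by (10 mm)/d, so U_p = 26.3 × 10/24.99 = 10.5 m³/s.

U_p ≈ 10.5 m³/s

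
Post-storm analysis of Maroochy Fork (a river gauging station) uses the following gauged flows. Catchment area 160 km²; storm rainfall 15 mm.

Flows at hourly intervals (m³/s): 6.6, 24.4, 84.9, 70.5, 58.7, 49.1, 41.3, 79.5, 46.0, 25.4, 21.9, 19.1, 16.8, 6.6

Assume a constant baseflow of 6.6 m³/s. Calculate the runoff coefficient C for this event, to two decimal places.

ΣQ_DR = 458.4 m³/s; V = ΣQ_DR·Δt = 1.650 × 10^6 m³.
Runoff depth d = V / A = 10.31 mm.
C = d / P = 10.31 / 15 = 0.69.

C ≈ 0.69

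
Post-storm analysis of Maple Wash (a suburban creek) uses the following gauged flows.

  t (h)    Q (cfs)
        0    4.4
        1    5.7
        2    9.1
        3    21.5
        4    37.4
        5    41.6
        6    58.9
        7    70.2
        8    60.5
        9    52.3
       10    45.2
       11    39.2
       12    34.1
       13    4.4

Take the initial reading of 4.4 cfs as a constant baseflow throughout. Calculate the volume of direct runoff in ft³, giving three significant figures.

V ≈ 1.52 × 10^6 ft³

Direct-runoff ordinates (Q − Q_b): 0.0, 1.3, 4.7, 17.1, 33.0, 37.2, 54.5, 65.8, 56.1, 47.9, 40.8, 34.8, 29.7, 0.0 cfs.
ΣQ_DR = 422.9 cfs.
With Δt = 1 h = 3600 s, V = ΣQ_DR · Δt = 422.9 × 3600 = 1.52 × 10^6 ft³.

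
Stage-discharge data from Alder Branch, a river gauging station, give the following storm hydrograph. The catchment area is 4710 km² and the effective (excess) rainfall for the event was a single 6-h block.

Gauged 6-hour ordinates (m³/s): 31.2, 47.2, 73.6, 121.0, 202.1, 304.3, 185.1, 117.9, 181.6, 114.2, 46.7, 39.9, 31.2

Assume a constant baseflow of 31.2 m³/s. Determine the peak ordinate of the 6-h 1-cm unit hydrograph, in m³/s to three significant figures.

Direct runoff: 0.0, 16.0, 42.4, 89.8, 170.9, 273.1, 153.9, 86.7, 150.4, 83.0, 15.5, 8.7, 0.0 m³/s; ΣQ_DR = 1090 m³/s, peak = 273.1 m³/s.
Runoff depth d = ΣQ_DR·Δt / A = 1090 × 21600 / (4710 km²) = 5.001 mm.
The 1-cm UH is the DRH scaled by (10 mm)/d, so U_p = 273.1 × 10/5.001 = 546 m³/s.

U_p ≈ 546 m³/s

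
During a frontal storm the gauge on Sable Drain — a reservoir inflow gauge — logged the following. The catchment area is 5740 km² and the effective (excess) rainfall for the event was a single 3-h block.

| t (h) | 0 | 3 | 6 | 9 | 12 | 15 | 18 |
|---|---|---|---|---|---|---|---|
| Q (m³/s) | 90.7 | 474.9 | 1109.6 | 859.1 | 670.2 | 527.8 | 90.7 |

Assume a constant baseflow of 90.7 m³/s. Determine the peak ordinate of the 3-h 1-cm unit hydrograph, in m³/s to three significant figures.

U_p ≈ 1700 m³/s

Direct runoff: 0.0, 384.2, 1018.9, 768.4, 579.5, 437.1, 0.0 m³/s; ΣQ_DR = 3188 m³/s, peak = 1018.9 m³/s.
Runoff depth d = ΣQ_DR·Δt / A = 3188 × 10800 / (5740 km²) = 5.999 mm.
The 1-cm UH is the DRH scaled by (10 mm)/d, so U_p = 1018.9 × 10/5.999 = 1700 m³/s.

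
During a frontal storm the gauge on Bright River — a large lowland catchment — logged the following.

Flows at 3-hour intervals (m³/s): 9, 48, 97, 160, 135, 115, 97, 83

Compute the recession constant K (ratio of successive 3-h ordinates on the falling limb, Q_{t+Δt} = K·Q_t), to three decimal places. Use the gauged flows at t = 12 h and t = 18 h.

Using the recession-limb readings at t = 12 h and t = 18 h: Q falls from 135 to 97 m³/s over 2 intervals.
K = (Q₂/Q₁)^(1/2) = (97/135)^(1/2) = 0.848.

K ≈ 0.848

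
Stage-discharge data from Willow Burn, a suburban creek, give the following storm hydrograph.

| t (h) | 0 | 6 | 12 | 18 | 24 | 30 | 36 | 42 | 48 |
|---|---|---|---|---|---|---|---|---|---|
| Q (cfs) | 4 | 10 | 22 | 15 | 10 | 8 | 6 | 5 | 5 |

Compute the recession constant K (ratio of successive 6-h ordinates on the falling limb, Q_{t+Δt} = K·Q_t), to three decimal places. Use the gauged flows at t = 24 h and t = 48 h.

Using the recession-limb readings at t = 24 h and t = 48 h: Q falls from 10 to 5 cfs over 4 intervals.
K = (Q₂/Q₁)^(1/4) = (5/10)^(1/4) = 0.841.

K ≈ 0.841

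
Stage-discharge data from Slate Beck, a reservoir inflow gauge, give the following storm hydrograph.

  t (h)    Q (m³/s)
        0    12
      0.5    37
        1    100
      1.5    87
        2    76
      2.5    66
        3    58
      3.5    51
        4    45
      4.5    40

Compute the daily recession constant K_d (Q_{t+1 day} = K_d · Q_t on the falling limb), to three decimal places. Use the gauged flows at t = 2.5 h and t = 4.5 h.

K_d ≈ 0.002

Between t = 2.5 h and t = 4.5 h the flow falls from 66 to 40 m³/s over 4×0.5 h = 2 h.
Per-interval ratio K = (40/66)^(1/4) = 0.8823; K_d = K^(24/0.5) = 0.002.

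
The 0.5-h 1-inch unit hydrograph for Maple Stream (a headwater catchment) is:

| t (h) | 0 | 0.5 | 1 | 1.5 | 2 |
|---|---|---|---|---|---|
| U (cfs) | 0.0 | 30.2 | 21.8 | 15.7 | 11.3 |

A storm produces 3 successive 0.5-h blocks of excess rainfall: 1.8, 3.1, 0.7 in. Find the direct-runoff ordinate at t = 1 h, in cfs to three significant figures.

Q ≈ 133 cfs

By discrete convolution, Q_j = Σ (P_i / 1 in) · U_{j−i}.
At t = 1 h (j=2): Q = (1.8/1)·21.8 + (3.1/1)·30.2 + (0.7/1)·0.0 = 133 cfs.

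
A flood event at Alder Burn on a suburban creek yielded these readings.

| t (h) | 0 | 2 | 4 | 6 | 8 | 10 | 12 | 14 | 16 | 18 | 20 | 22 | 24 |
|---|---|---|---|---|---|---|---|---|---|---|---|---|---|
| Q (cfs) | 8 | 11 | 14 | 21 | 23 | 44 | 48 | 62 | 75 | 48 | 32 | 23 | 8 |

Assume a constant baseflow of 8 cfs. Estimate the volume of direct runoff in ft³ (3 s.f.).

V ≈ 2.25 × 10^6 ft³

Direct-runoff ordinates (Q − Q_b): 0.0, 3.0, 6.0, 13.0, 15.0, 36.0, 40.0, 54.0, 67.0, 40.0, 24.0, 15.0, 0.0 cfs.
ΣQ_DR = 313.0 cfs.
With Δt = 2 h = 7200 s, V = ΣQ_DR · Δt = 313.0 × 7200 = 2.25 × 10^6 ft³.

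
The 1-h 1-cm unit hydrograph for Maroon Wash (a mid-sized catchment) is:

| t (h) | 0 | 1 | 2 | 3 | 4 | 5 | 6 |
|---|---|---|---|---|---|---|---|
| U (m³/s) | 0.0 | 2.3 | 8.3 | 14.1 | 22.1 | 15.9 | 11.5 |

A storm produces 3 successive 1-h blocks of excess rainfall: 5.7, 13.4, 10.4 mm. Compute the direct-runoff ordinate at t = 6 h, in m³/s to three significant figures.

By discrete convolution, Q_j = Σ (P_i / 10 mm) · U_{j−i}.
At t = 6 h (j=6): Q = (5.7/10)·11.5 + (13.4/10)·15.9 + (10.4/10)·22.1 = 50.8 m³/s.

Q ≈ 50.8 m³/s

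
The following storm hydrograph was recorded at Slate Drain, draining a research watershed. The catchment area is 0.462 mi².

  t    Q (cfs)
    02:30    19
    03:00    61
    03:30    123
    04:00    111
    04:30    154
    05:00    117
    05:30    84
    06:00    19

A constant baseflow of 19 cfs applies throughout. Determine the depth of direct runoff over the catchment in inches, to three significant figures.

Direct runoff: 0.0, 42.0, 104.0, 92.0, 135.0, 98.0, 65.0, 0.0 cfs; ΣQ_DR = 536.0 cfs.
V = ΣQ_DR · Δt = 536.0 × 1800 s = 9.648 × 10^5 ft³.
Over A = 0.462 mi², depth = V / A = 0.899 in.

d ≈ 0.899 in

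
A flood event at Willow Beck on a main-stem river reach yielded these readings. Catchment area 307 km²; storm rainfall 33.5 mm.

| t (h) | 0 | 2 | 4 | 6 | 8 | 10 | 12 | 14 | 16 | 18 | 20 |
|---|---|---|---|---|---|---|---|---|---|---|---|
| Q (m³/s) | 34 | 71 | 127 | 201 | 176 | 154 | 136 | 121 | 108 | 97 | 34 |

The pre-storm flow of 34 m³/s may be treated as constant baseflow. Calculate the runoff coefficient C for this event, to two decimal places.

ΣQ_DR = 885.0 m³/s; V = ΣQ_DR·Δt = 6.372 × 10^6 m³.
Runoff depth d = V / A = 20.76 mm.
C = d / P = 20.76 / 33.5 = 0.62.

C ≈ 0.62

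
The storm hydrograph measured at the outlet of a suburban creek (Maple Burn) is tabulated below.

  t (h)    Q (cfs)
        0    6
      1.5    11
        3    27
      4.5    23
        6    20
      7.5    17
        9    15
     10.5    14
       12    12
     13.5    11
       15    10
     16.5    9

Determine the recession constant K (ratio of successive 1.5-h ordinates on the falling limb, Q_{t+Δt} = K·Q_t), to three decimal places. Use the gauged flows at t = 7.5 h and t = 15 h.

Using the recession-limb readings at t = 7.5 h and t = 15 h: Q falls from 17 to 10 cfs over 5 intervals.
K = (Q₂/Q₁)^(1/5) = (10/17)^(1/5) = 0.899.

K ≈ 0.899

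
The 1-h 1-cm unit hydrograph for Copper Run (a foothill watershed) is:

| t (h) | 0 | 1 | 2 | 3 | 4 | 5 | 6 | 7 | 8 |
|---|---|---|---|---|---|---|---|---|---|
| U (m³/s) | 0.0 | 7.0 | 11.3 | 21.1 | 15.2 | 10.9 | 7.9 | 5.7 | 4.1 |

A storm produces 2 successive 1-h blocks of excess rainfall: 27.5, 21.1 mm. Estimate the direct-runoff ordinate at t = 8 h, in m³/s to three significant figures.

Q ≈ 23.3 m³/s

By discrete convolution, Q_j = Σ (P_i / 10 mm) · U_{j−i}.
At t = 8 h (j=8): Q = (27.5/10)·4.1 + (21.1/10)·5.7 = 23.3 m³/s.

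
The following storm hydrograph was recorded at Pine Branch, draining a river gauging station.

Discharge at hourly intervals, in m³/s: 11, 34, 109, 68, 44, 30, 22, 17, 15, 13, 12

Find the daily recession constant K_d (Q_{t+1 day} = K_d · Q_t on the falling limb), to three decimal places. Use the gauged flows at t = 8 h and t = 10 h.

Between t = 8 h and t = 10 h the flow falls from 15 to 12 m³/s over 2×1 h = 2 h.
Per-interval ratio K = (12/15)^(1/2) = 0.8944; K_d = K^(24/1) = 0.069.

K_d ≈ 0.069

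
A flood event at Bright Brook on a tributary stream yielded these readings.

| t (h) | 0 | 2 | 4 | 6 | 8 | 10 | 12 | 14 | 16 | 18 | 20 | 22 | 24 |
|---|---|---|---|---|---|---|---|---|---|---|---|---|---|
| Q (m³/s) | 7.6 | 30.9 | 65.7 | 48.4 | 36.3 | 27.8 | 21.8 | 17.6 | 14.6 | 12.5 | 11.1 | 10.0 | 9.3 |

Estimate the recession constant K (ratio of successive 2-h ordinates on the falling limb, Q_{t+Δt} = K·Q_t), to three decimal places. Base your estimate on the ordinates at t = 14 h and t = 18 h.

Using the recession-limb readings at t = 14 h and t = 18 h: Q falls from 17.6 to 12.5 m³/s over 2 intervals.
K = (Q₂/Q₁)^(1/2) = (12.5/17.6)^(1/2) = 0.843.

K ≈ 0.843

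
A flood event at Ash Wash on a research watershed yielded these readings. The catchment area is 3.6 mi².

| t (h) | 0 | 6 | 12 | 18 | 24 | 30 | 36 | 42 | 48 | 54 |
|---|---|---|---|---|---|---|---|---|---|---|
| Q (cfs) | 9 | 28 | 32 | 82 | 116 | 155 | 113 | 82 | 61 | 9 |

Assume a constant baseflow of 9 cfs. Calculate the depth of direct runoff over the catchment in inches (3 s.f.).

Direct runoff: 0.0, 19.0, 23.0, 73.0, 107.0, 146.0, 104.0, 73.0, 52.0, 0.0 cfs; ΣQ_DR = 597.0 cfs.
V = ΣQ_DR · Δt = 597.0 × 21600 s = 1.290 × 10^7 ft³.
Over A = 3.6 mi², depth = V / A = 1.54 in.

d ≈ 1.54 in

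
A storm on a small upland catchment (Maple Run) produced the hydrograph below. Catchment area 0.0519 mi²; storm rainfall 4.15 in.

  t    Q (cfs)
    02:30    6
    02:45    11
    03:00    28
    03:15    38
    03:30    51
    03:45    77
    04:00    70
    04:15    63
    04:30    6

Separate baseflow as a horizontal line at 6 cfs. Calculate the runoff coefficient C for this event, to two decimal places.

C ≈ 0.53

ΣQ_DR = 296.0 cfs; V = ΣQ_DR·Δt = 2.664 × 10^5 ft³.
Runoff depth d = V / A = 2.209 in.
C = d / P = 2.209 / 4.15 = 0.53.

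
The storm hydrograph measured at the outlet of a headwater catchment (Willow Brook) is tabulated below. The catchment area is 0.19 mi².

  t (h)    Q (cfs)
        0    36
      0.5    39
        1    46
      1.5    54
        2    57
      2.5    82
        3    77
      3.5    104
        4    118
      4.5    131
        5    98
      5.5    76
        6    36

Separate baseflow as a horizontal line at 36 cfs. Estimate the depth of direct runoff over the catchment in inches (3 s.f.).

Direct runoff: 0.0, 3.0, 10.0, 18.0, 21.0, 46.0, 41.0, 68.0, 82.0, 95.0, 62.0, 40.0, 0.0 cfs; ΣQ_DR = 486.0 cfs.
V = ΣQ_DR · Δt = 486.0 × 1800 s = 8.748 × 10^5 ft³.
Over A = 0.19 mi², depth = V / A = 1.98 in.

d ≈ 1.98 in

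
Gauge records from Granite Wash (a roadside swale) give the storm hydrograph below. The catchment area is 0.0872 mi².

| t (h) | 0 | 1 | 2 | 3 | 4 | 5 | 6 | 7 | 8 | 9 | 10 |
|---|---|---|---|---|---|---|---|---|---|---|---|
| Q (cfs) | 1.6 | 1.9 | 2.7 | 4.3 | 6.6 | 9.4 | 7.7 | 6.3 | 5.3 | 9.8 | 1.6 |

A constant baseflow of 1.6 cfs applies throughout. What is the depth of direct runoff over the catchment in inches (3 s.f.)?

d ≈ 0.704 in

Direct runoff: 0.0, 0.3, 1.1, 2.7, 5.0, 7.8, 6.1, 4.7, 3.7, 8.2, 0.0 cfs; ΣQ_DR = 39.60 cfs.
V = ΣQ_DR · Δt = 39.60 × 3600 s = 1.426 × 10^5 ft³.
Over A = 0.0872 mi², depth = V / A = 0.704 in.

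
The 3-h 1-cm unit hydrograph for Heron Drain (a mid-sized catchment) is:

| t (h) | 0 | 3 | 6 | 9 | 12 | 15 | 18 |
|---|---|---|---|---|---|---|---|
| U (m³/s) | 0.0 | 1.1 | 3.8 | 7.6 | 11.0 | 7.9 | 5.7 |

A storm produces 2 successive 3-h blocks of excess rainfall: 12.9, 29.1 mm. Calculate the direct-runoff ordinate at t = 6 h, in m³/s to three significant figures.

By discrete convolution, Q_j = Σ (P_i / 10 mm) · U_{j−i}.
At t = 6 h (j=2): Q = (12.9/10)·3.8 + (29.1/10)·1.1 = 8.10 m³/s.

Q ≈ 8.10 m³/s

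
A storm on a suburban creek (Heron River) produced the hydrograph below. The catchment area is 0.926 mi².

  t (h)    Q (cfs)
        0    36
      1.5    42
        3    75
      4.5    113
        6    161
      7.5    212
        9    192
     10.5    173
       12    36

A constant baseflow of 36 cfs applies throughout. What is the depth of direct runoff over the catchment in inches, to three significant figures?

Direct runoff: 0.0, 6.0, 39.0, 77.0, 125.0, 176.0, 156.0, 137.0, 0.0 cfs; ΣQ_DR = 716.0 cfs.
V = ΣQ_DR · Δt = 716.0 × 5400 s = 3.866 × 10^6 ft³.
Over A = 0.926 mi², depth = V / A = 1.80 in.

d ≈ 1.80 in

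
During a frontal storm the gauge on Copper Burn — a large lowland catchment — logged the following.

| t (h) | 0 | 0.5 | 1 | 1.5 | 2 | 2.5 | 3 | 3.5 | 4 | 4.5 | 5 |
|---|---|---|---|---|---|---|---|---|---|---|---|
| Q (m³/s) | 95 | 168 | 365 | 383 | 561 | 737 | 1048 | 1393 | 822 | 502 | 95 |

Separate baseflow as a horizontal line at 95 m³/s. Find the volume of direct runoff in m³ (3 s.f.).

Direct-runoff ordinates (Q − Q_b): 0.0, 73.0, 270.0, 288.0, 466.0, 642.0, 953.0, 1298.0, 727.0, 407.0, 0.0 m³/s.
ΣQ_DR = 5124 m³/s.
With Δt = 0.5 h = 1800 s, V = ΣQ_DR · Δt = 5124 × 1800 = 9.22 × 10^6 m³.

V ≈ 9.22 × 10^6 m³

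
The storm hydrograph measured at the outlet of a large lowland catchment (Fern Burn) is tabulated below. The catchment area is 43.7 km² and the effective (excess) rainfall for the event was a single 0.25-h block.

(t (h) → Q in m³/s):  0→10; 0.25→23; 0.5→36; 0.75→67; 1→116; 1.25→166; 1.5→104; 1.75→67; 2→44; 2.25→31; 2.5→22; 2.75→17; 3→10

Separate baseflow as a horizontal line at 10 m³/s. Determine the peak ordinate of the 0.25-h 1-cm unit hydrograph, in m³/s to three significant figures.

U_p ≈ 130 m³/s

Direct runoff: 0.0, 13.0, 26.0, 57.0, 106.0, 156.0, 94.0, 57.0, 34.0, 21.0, 12.0, 7.0, 0.0 m³/s; ΣQ_DR = 583.0 m³/s, peak = 156.0 m³/s.
Runoff depth d = ΣQ_DR·Δt / A = 583.0 × 900 / (43.7 km²) = 12.01 mm.
The 1-cm UH is the DRH scaled by (10 mm)/d, so U_p = 156.0 × 10/12.01 = 130 m³/s.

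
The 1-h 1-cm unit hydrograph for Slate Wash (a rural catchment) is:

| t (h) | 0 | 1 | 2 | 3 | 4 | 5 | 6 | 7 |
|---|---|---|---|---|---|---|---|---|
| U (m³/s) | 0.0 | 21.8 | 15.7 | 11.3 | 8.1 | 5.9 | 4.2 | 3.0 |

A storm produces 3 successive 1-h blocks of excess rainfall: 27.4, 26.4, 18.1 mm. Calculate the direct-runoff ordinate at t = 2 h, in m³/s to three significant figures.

By discrete convolution, Q_j = Σ (P_i / 10 mm) · U_{j−i}.
At t = 2 h (j=2): Q = (27.4/10)·15.7 + (26.4/10)·21.8 + (18.1/10)·0.0 = 101 m³/s.

Q ≈ 101 m³/s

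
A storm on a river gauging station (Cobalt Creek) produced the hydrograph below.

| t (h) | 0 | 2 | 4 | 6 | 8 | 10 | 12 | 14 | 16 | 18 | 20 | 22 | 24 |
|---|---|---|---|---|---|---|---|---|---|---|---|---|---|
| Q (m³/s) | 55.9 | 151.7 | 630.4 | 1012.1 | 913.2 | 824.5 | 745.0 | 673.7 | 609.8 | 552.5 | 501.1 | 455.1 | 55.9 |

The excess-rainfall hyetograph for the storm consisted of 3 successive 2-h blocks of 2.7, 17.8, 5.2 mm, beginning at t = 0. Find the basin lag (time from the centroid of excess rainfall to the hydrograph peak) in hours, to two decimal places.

t_L ≈ 2.81 h

Centroid of excess rainfall: t_c = Σ P_i·t̄_i / ΣP_i = 3.1946 h (block centres at 1, 3, 5 h).
Hydrograph peak occurs at t = 6 h, so basin lag t_L = 6 − 3.1946 = 2.81 h.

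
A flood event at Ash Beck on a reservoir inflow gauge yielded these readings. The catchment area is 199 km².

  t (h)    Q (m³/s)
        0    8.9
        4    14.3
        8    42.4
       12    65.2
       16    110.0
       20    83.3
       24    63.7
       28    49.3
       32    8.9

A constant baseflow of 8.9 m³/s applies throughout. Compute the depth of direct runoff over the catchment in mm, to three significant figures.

Direct runoff: 0.0, 5.4, 33.5, 56.3, 101.1, 74.4, 54.8, 40.4, 0.0 m³/s; ΣQ_DR = 365.9 m³/s.
V = ΣQ_DR · Δt = 365.9 × 14400 s = 5.269 × 10^6 m³.
Over A = 199 km², depth = V / A = 26.5 mm.

d ≈ 26.5 mm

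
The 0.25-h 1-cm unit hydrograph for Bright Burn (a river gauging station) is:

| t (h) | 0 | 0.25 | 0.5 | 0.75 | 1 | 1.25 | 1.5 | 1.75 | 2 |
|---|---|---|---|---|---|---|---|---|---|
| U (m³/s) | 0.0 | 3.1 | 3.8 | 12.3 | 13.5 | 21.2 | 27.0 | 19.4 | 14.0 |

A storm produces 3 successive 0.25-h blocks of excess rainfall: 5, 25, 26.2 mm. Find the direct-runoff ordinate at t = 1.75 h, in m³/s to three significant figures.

Q ≈ 133 m³/s

By discrete convolution, Q_j = Σ (P_i / 10 mm) · U_{j−i}.
At t = 1.75 h (j=7): Q = (5/10)·19.4 + (25/10)·27.0 + (26.2/10)·21.2 = 133 m³/s.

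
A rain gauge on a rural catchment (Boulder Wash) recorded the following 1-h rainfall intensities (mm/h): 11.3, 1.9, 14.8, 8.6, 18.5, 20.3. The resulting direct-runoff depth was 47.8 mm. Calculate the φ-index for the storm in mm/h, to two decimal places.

φ ≈ 5.14 mm/h

Only the 5 blocks with intensity above φ contribute runoff: 11.3, 14.8, 8.6, 18.5, 20.3 mm/h.
Σ(I−φ)·Δt = d  ⇒  (11.3+14.8+8.6+18.5+20.3 − 5φ)·1 = 47.8
φ = (73.50 − 47.8/1) / 5 = 5.14 mm/h.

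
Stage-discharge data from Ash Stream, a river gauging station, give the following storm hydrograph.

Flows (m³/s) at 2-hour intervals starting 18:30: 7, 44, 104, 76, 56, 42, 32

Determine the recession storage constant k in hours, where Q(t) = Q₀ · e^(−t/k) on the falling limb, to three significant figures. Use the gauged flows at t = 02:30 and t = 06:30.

On the falling limb, Q drops from 56 to 32 m³/s between t = 02:30 and t = 06:30 (Δt = 4 h).
k = −Δt / ln(Q₂/Q₁) = −4 / ln(32/56) = 7.15 h.

k ≈ 7.15 h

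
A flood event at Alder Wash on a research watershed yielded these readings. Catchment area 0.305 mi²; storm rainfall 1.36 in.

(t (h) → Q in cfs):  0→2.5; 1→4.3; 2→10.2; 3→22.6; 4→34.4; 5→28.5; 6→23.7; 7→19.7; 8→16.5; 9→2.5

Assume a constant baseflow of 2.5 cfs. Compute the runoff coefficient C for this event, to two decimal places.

ΣQ_DR = 139.9 cfs; V = ΣQ_DR·Δt = 5.036 × 10^5 ft³.
Runoff depth d = V / A = 0.7108 in.
C = d / P = 0.7108 / 1.36 = 0.52.

C ≈ 0.52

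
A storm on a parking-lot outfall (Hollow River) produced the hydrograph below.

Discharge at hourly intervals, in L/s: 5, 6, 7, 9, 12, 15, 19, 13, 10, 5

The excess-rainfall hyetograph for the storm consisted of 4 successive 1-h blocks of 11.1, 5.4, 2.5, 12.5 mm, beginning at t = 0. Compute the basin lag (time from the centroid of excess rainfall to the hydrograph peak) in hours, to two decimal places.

Centroid of excess rainfall: t_c = Σ P_i·t̄_i / ΣP_i = 2.0206 h (block centres at 0.5, 1.5, 2.5, 3.5 h).
Hydrograph peak occurs at t = 6 h, so basin lag t_L = 6 − 2.0206 = 3.98 h.

t_L ≈ 3.98 h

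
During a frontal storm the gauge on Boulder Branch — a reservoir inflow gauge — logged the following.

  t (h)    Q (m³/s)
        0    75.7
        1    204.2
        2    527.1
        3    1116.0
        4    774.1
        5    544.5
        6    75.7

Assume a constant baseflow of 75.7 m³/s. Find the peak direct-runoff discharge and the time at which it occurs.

Subtracting baseflow gives direct-runoff ordinates: 0.0, 128.5, 451.4, 1040.3, 698.4, 468.8, 0.0 m³/s.
The maximum is 1040.3 m³/s, occurring at the reading for t = 3 h.

Q_p = 1040.3 m³/s at t = 3 h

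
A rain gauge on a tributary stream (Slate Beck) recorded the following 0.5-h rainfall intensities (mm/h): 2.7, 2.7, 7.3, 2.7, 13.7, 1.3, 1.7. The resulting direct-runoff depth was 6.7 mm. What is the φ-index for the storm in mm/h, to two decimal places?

Only the 2 blocks with intensity above φ contribute runoff: 7.3, 13.7 mm/h.
Σ(I−φ)·Δt = d  ⇒  (7.3+13.7 − 2φ)·0.5 = 6.7
φ = (21.00 − 6.7/0.5) / 2 = 3.80 mm/h.

φ ≈ 3.80 mm/h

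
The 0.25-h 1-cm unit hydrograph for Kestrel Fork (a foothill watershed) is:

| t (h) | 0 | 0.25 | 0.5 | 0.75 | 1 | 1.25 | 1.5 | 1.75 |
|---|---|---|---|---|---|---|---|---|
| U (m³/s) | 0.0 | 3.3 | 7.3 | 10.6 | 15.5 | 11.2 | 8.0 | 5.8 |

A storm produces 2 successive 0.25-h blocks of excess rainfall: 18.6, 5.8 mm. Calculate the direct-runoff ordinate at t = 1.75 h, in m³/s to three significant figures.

By discrete convolution, Q_j = Σ (P_i / 10 mm) · U_{j−i}.
At t = 1.75 h (j=7): Q = (18.6/10)·5.8 + (5.8/10)·8.0 = 15.4 m³/s.

Q ≈ 15.4 m³/s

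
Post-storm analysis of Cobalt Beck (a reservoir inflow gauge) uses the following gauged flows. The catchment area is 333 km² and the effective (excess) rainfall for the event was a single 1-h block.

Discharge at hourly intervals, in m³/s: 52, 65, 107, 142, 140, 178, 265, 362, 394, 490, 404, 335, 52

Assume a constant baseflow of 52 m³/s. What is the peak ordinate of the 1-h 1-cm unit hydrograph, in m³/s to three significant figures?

Direct runoff: 0.0, 13.0, 55.0, 90.0, 88.0, 126.0, 213.0, 310.0, 342.0, 438.0, 352.0, 283.0, 0.0 m³/s; ΣQ_DR = 2310 m³/s, peak = 438.0 m³/s.
Runoff depth d = ΣQ_DR·Δt / A = 2310 × 3600 / (333 km²) = 24.97 mm.
The 1-cm UH is the DRH scaled by (10 mm)/d, so U_p = 438.0 × 10/24.97 = 175 m³/s.

U_p ≈ 175 m³/s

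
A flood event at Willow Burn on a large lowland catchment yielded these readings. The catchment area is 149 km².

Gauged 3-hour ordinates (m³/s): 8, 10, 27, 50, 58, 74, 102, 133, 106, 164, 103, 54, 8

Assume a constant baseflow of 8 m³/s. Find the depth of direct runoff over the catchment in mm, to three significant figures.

Direct runoff: 0.0, 2.0, 19.0, 42.0, 50.0, 66.0, 94.0, 125.0, 98.0, 156.0, 95.0, 46.0, 0.0 m³/s; ΣQ_DR = 793.0 m³/s.
V = ΣQ_DR · Δt = 793.0 × 10800 s = 8.564 × 10^6 m³.
Over A = 149 km², depth = V / A = 57.5 mm.

d ≈ 57.5 mm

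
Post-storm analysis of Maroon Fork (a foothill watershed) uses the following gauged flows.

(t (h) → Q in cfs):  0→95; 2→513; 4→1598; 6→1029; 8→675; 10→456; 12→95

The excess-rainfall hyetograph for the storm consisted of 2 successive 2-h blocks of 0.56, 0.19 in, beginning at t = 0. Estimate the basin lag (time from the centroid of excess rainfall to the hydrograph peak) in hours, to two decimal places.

Centroid of excess rainfall: t_c = Σ P_i·t̄_i / ΣP_i = 1.5067 h (block centres at 1, 3 h).
Hydrograph peak occurs at t = 4 h, so basin lag t_L = 4 − 1.5067 = 2.49 h.

t_L ≈ 2.49 h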